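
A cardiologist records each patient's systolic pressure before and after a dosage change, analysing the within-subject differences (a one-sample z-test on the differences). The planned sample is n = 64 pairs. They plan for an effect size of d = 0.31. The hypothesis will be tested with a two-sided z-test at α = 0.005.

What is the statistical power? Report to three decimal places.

Noncentrality parameter: δ = d·√n = 0.31 × √64 = 2.4800
Critical value for a two-sided test at α = 0.005: z_{α/2} = 2.807.
Power = Φ(δ − 2.807) + Φ(−δ − 2.807) = Φ(-0.327) + Φ(-5.287) = 0.3718 + 0.0000 = 0.3718.

Power ≈ 0.372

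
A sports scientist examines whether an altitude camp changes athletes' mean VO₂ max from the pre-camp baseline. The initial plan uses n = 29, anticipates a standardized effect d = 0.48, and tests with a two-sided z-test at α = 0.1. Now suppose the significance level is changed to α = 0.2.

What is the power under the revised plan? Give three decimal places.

δ = d·√n = 0.48 × √29 = 2.5849 (unchanged). New critical value: z_{0.1} = 1.282.
Revised power = Φ(δ − 1.282) + Φ(−δ − 1.282) = Φ(1.303) + Φ(-3.866) = 0.9038 + 0.0001 = 0.9038.

Power ≈ 0.904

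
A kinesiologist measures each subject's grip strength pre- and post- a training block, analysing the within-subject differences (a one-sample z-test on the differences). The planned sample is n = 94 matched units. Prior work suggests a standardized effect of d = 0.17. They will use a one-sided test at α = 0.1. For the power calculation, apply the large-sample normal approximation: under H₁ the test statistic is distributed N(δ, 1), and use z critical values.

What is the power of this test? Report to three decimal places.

Noncentrality parameter: δ = d·√n = 0.17 × √94 = 1.6482
One-sided α = 0.1 → critical value z_{0.1} = 1.282.
Power = P(Z > 1.282 − δ) = Φ(0.367) = 0.6431.

Power ≈ 0.643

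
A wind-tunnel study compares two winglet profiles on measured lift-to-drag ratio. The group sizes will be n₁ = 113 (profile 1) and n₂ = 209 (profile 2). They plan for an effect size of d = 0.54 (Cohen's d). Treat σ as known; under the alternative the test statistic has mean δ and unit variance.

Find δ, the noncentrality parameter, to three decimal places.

δ = d / √(1/n₁ + 1/n₂) = 0.54 / √(1/113 + 1/209) = 4.6246

δ ≈ 4.625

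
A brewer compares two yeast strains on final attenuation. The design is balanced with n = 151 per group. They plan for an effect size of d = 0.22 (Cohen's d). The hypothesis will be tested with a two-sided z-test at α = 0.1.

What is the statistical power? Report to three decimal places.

Noncentrality parameter: δ = d·√(n/2) = 0.22 × √(151/2) = 1.9116
Two-sided α = 0.1 → critical value z_{0.05} = 1.645.
Power = Φ(δ − 1.645) + Φ(−δ − 1.645) = Φ(0.267) + Φ(-3.556) = 0.6052 + 0.0002 = 0.6054.

Power ≈ 0.605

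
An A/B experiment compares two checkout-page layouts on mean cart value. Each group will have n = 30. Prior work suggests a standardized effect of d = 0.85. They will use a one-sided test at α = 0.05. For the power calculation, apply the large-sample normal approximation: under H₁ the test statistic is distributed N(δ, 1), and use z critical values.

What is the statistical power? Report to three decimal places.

Power ≈ 0.950

Noncentrality parameter: δ = d·√(n/2) = 0.85 × √(30/2) = 3.2920
Critical value for a one-sided test at α = 0.05: z_α = 1.645.
Power = P(Z > 1.645 − δ) = Φ(1.647) = 0.9502.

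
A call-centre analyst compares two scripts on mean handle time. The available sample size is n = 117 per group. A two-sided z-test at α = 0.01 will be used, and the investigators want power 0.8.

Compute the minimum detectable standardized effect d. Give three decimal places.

Required noncentrality: δ = z_{0.005} + z_{0.20} = 2.576 + 0.842 = 3.417.
(The second rejection-region term Φ(−δ − z_{α/2}) is negligible and dropped.)
δ = d·√(n/2) ⇒ d = δ/√(n/2) = 3.417/√(117/2) = 0.4468.

d ≈ 0.447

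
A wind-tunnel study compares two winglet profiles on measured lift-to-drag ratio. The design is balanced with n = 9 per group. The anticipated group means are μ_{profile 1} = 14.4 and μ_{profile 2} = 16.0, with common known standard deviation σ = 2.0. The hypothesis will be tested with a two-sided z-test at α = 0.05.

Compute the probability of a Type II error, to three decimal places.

Standardized effect: d = |μ_{profile 1} − μ_{profile 2}| / σ = |14.4 − 16.0| / 2.0 = 0.8000
Noncentrality parameter: δ = d·√(n/2) = 0.8000 × √(9/2) = 1.6971
Two-sided α = 0.05 → critical value z_{0.025} = 1.960.
Power = Φ(δ − 1.960) + Φ(−δ − 1.960) = Φ(-0.263) + Φ(-3.657) = 0.3963 + 0.0001 = 0.3964.
Type II error: β = 1 − power = 1 − 0.3964 = 0.6036.

β ≈ 0.604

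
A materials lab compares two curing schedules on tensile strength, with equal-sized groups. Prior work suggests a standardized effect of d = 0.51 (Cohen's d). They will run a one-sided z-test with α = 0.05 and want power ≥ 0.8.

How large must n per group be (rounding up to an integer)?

For power 0.8 need Φ(δ − z_{0.05}) = 0.8, so δ = z_{0.05} + z_{0.20} = 1.645 + 0.842 = 2.486.
δ = d·√(n/2) ⇒ n = 2(δ/d)² = 2 × (2.486 / 0.51)² = 47.54.
Rounding up, n = 48 per group.

n = 48 per group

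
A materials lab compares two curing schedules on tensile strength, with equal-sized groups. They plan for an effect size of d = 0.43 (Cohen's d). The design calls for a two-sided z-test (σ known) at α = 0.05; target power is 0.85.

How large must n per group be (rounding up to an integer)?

n = 98 per group

For power 0.85 need Φ(δ − z_{0.025}) = 0.85, so δ = z_{0.025} + z_{0.15} = 1.960 + 1.036 = 2.996.
(Ignoring the negligible lower-tail rejection probability gives the usual closed-form inversion.)
δ = d·√(n/2) ⇒ n = 2(δ/d)² = 2 × (2.996 / 0.43)² = 97.12.
Rounding up, n = 98 per group.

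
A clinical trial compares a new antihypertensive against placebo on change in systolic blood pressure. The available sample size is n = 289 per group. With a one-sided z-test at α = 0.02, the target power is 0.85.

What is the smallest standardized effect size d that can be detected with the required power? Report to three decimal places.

Required noncentrality: δ = z_{0.02} + z_{0.15} = 2.054 + 1.036 = 3.090.
δ = d·√(n/2) ⇒ d = δ/√(n/2) = 3.090/√(289/2) = 0.2571.

d ≈ 0.257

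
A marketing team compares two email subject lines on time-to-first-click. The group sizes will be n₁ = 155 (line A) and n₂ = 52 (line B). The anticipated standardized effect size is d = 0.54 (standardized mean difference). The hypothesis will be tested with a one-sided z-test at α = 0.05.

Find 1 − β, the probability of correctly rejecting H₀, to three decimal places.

Power ≈ 0.958

Noncentrality parameter: δ = d / √(1/n₁ + 1/n₂) = 0.54 / √(1/155 + 1/52) = 3.3696
Critical value for a one-sided test at α = 0.05: z_α = 1.645.
Power = Φ(δ − 1.645) = Φ(1.725) = 0.9577.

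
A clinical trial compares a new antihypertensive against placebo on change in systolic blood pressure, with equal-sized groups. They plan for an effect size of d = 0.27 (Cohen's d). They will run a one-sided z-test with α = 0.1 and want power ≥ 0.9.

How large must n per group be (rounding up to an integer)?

n = 181 per group

For power 0.9 need Φ(δ − z_{0.1}) = 0.9, so δ = z_{0.1} + z_{0.10} = 1.282 + 1.282 = 2.563.
δ = d·√(n/2) ⇒ n = 2(δ/d)² = 2 × (2.563 / 0.27)² = 180.23.
Rounding up, n = 181 per group.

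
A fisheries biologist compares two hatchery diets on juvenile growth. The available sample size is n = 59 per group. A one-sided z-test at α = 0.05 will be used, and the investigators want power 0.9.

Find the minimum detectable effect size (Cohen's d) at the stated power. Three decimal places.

d ≈ 0.539

Required noncentrality: δ = z_{0.05} + z_{0.10} = 1.645 + 1.282 = 2.926.
δ = d·√(n/2) ⇒ d = δ/√(n/2) = 2.926/√(59/2) = 0.5388.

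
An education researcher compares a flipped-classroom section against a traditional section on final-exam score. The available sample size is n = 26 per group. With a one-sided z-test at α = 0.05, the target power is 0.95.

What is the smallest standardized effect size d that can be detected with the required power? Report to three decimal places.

d ≈ 0.912

Need Φ(δ − 1.645) = 0.95, so δ = 1.645 + 1.645 = 3.290.
δ = d·√(n/2) ⇒ d = δ/√(n/2) = 3.290/√(26/2) = 0.9124.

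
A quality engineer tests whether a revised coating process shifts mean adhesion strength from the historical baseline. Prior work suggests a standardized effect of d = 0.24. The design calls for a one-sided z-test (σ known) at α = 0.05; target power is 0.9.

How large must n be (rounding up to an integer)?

Set Φ(δ − 1.645) = 0.9; then δ − 1.645 = Φ⁻¹(0.9) = 1.282, giving δ = 2.926.
δ = d·√n ⇒ n = (δ/d)² = (2.926 / 0.24)² = 148.68.
Round up to the next whole unit.

n = 149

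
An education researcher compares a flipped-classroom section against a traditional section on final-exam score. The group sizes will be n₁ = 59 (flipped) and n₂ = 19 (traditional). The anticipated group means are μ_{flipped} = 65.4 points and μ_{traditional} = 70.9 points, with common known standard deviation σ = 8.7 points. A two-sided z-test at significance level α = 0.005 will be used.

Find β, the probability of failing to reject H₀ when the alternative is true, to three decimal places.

Standardized effect: d = |μ_{flipped} − μ_{traditional}| / σ = |65.4 − 70.9| / 8.7 = 0.6322
Noncentrality parameter: λ = d / √(1/n₁ + 1/n₂) = 0.6322 / √(1/59 + 1/19) = 2.3966
Two-sided α = 0.005 → critical value z_{0.0025} = 2.807.
Power = Φ(λ − 2.807) + Φ(−λ − 2.807) = Φ(-0.410) + Φ(-5.204) = 0.3408 + 0.0000 = 0.3408.
Type II error: β = 1 − power = 1 − 0.3408 = 0.6592.

β ≈ 0.659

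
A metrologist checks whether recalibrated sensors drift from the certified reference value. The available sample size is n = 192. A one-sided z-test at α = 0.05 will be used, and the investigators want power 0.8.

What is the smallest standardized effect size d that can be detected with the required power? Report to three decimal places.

Need Φ(δ − 1.645) = 0.8, so δ = 1.645 + 0.842 = 2.486.
δ = d·√n ⇒ d = δ/√n = 2.486/√192 = 0.1794.

d ≈ 0.179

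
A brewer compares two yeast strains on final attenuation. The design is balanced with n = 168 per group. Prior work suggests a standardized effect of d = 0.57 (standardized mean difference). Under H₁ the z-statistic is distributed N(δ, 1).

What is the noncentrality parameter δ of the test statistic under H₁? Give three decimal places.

δ ≈ 5.224

δ = d·√(n/2) = 0.57 × √(168/2) = 5.2241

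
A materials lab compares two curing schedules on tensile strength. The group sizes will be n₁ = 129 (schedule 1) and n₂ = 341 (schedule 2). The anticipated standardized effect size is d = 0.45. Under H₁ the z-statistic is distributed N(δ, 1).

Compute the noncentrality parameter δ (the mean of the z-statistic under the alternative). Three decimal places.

δ ≈ 4.353

The noncentrality parameter scales effect size by the design's sample-size factor: δ = d / √(1/n₁ + 1/n₂) = 0.45 / √(1/129 + 1/341) = 4.3535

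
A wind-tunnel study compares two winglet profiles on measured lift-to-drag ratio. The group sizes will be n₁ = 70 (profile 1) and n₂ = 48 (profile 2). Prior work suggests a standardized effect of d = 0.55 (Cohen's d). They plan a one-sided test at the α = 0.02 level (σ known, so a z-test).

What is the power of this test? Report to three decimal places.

Noncentrality parameter: δ = d / √(1/n₁ + 1/n₂) = 0.55 / √(1/70 + 1/48) = 2.9349
Critical value for a one-sided test at α = 0.02: z_α = 2.054.
Power = Φ(δ − 2.054) = Φ(0.881) = 0.8109.

Power ≈ 0.811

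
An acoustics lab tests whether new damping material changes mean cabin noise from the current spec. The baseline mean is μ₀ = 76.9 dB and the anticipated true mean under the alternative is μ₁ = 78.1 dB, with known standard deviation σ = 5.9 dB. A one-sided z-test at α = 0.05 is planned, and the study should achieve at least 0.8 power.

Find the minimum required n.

n = 150

Standardized effect: d = |μ₁ − μ₀| / σ = |78.1 − 76.9| / 5.9 = 0.2034
Set Φ(δ − 1.645) = 0.8; then δ − 1.645 = Φ⁻¹(0.8) = 0.842, giving δ = 2.486.
δ = d·√n ⇒ n = (δ/d)² = (2.486 / 0.2034)² = 149.45.
Round up to the next whole unit.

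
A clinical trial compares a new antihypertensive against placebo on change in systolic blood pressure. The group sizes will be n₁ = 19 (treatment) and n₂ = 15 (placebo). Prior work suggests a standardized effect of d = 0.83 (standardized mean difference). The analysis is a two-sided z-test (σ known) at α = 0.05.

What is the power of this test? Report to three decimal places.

Power ≈ 0.671

Noncentrality parameter: δ = d / √(1/n₁ + 1/n₂) = 0.83 / √(1/19 + 1/15) = 2.4030
Two-sided α = 0.05 → critical value z_{0.025} = 1.960.
Power = Φ(δ − 1.960) + Φ(−δ − 1.960) = Φ(0.443) + Φ(-4.363) = 0.6711 + 0.0000 = 0.6712.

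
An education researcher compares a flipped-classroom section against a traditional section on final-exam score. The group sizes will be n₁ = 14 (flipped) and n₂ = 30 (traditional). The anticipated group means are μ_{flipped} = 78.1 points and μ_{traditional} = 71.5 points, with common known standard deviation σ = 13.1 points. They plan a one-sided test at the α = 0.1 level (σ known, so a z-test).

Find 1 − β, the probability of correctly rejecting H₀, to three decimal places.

Power ≈ 0.608

Standardized effect: d = |μ_{flipped} − μ_{traditional}| / σ = |78.1 − 71.5| / 13.1 = 0.5038
Noncentrality parameter: δ = d / √(1/n₁ + 1/n₂) = 0.5038 / √(1/14 + 1/30) = 1.5566
One-sided α = 0.1 → critical value z_{0.1} = 1.282.
Power = P(Z > 1.282 − δ) = Φ(0.275) = 0.6084.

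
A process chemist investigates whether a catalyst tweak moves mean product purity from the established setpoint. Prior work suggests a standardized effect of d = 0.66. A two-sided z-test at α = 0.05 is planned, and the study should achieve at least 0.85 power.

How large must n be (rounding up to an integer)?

n = 21

Set Φ(δ − 1.960) = 0.85; then δ − 1.960 = Φ⁻¹(0.85) = 1.036, giving δ = 2.996.
(The Φ(−δ − z_{α/2}) term is vanishingly small for δ > 0 and is dropped in the standard sample-size formula.)
δ = d·√n ⇒ n = (δ/d)² = (2.996 / 0.66)² = 20.61.
Round up to the next whole unit.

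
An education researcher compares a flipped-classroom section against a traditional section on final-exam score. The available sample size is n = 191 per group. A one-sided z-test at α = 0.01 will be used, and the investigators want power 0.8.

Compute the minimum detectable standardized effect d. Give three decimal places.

Required noncentrality: δ = z_{0.01} + z_{0.20} = 2.326 + 0.842 = 3.168.
δ = d·√(n/2) ⇒ d = δ/√(n/2) = 3.168/√(191/2) = 0.3242.

d ≈ 0.324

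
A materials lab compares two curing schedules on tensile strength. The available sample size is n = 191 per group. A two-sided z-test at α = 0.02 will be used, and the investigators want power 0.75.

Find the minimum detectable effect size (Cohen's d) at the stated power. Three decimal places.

d ≈ 0.307

Required noncentrality: δ = z_{0.01} + z_{0.25} = 2.326 + 0.674 = 3.001.
(Lower-tail contribution to power is negligible for δ > 0.)
δ = d·√(n/2) ⇒ d = δ/√(n/2) = 3.001/√(191/2) = 0.3071.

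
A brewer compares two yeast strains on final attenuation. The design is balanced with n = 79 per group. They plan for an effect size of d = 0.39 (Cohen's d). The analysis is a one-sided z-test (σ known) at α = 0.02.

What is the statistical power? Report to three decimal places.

Power ≈ 0.654

Noncentrality parameter: δ = d·√(n/2) = 0.39 × √(79/2) = 2.4511
Critical value for a one-sided test at α = 0.02: z_α = 2.054.
Power = Φ(δ − 2.054) = Φ(0.397) = 0.6545.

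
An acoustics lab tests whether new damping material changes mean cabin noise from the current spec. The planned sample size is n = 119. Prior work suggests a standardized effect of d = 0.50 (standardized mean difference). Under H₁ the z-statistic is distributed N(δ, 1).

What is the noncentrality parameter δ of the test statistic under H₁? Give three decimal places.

The noncentrality parameter scales effect size by the design's sample-size factor: δ = d·√n = 0.50 × √119 = 5.4544

δ ≈ 5.454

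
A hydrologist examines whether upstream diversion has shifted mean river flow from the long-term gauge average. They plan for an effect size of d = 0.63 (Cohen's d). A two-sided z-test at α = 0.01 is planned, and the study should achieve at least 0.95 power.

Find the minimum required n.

n = 45

For power 0.95 need Φ(δ − z_{0.005}) = 0.95, so δ = z_{0.005} + z_{0.05} = 2.576 + 1.645 = 4.221.
(For δ > 0 the lower-tail rejection region contributes negligibly to power, so the one-term inversion is standard.)
δ = d·√n ⇒ n = (δ/d)² = (4.221 / 0.63)² = 44.88.
Rounding up, n = 45.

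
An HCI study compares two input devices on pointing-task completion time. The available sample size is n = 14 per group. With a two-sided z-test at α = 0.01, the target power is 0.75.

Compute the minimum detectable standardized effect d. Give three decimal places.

d ≈ 1.229

Need Φ(δ − 2.576) = 0.75, so δ = 2.576 + 0.674 = 3.250.
(Lower-tail contribution to power is negligible for δ > 0.)
δ = d·√(n/2) ⇒ d = δ/√(n/2) = 3.250/√(14/2) = 1.2285.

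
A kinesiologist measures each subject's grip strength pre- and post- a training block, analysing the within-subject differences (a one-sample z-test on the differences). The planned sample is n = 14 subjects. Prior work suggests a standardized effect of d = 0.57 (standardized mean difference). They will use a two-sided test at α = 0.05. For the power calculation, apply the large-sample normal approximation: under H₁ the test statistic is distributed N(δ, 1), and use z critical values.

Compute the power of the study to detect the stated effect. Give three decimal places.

Noncentrality parameter: δ = d·√n = 0.57 × √14 = 2.1327
Two-sided α = 0.05 → critical value z_{0.025} = 1.960.
Power = Φ(δ − 1.960) + Φ(−δ − 1.960) = Φ(0.173) + Φ(-4.093) = 0.5686 + 0.0000 = 0.5686.

Power ≈ 0.569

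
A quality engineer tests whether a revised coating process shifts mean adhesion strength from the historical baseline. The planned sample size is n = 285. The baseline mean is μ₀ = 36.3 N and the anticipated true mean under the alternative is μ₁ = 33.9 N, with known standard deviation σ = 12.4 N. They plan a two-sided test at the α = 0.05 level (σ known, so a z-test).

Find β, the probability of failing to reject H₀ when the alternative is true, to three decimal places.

Standardized effect: d = |μ₁ − μ₀| / σ = |33.9 − 36.3| / 12.4 = 0.1935
Noncentrality parameter: δ = d·√n = 0.1935 × √285 = 3.2675
Critical value for a two-sided test at α = 0.05: z_{α/2} = 1.960.
Power = Φ(δ − 1.960) + Φ(−δ − 1.960) = Φ(1.308) + Φ(-5.227) = 0.9045 + 0.0000 = 0.9045.
Type II error: β = 1 − power = 1 − 0.9045 = 0.0955.

β ≈ 0.096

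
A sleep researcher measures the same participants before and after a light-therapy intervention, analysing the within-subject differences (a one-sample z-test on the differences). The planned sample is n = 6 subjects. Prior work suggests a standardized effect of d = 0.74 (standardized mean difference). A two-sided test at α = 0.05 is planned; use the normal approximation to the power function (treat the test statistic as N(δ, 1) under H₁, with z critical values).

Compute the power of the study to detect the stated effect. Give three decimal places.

Noncentrality parameter: δ = d·√n = 0.74 × √6 = 1.8126
Two-sided α = 0.05 → critical value z_{0.025} = 1.960.
Power = Φ(δ − 1.960) + Φ(−δ − 1.960) = Φ(-0.147) + Φ(-3.773) = 0.4414 + 0.0001 = 0.4415.

Power ≈ 0.442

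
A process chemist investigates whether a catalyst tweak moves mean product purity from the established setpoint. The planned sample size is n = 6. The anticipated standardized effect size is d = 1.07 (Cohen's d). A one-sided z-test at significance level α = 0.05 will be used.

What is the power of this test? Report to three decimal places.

Power ≈ 0.835

Noncentrality parameter: δ = d·√n = 1.07 × √6 = 2.6210
One-sided α = 0.05 → critical value z_{0.05} = 1.645.
Power = P(Z > 1.645 − δ) = Φ(0.976) = 0.8355.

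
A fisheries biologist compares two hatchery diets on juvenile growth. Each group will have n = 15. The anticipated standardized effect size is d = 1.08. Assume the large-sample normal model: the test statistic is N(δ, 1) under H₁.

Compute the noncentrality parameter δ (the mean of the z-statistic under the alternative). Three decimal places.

The noncentrality parameter scales effect size by the design's sample-size factor: δ = d·√(n/2) = 1.08 × √(15/2) = 2.9577

δ ≈ 2.958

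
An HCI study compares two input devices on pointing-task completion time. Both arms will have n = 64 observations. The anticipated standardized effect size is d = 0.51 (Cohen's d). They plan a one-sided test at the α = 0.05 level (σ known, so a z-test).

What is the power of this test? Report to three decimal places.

Noncentrality parameter: δ = d·√(n/2) = 0.51 × √(64/2) = 2.8850
Critical value for a one-sided test at α = 0.05: z_α = 1.645.
Power = P(Z > 1.645 − δ) = Φ(1.240) = 0.8925.

Power ≈ 0.893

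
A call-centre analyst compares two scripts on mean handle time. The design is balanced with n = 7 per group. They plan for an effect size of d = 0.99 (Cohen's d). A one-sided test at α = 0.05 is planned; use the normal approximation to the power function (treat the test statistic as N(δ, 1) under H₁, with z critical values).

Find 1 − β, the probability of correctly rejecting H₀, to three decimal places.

Noncentrality parameter: δ = d·√(n/2) = 0.99 × √(7/2) = 1.8521
One-sided α = 0.05 → critical value z_{0.05} = 1.645.
Power = Φ(δ − 1.645) = Φ(0.207) = 0.5821.

Power ≈ 0.582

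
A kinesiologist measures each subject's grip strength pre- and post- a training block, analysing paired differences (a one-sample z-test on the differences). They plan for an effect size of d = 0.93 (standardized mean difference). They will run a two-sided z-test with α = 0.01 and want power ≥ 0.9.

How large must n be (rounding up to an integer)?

For power 0.9 need Φ(δ − z_{0.005}) = 0.9, so δ = z_{0.005} + z_{0.10} = 2.576 + 1.282 = 3.857.
(Ignoring the negligible lower-tail rejection probability gives the usual closed-form inversion.)
δ = d·√n ⇒ n = (δ/d)² = (3.857 / 0.93)² = 17.20.
Rounding up, n = 18.

n = 18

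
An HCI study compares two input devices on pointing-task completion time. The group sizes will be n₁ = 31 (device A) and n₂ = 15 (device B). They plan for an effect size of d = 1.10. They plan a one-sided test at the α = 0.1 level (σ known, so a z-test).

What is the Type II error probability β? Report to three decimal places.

Noncentrality parameter: δ = d / √(1/n₁ + 1/n₂) = 1.10 / √(1/31 + 1/15) = 3.4974
Critical value for a one-sided test at α = 0.1: z_α = 1.282.
Power = P(Z > 1.282 − δ) = Φ(2.216) = 0.9866.
Type II error: β = 1 − power = 1 − 0.9866 = 0.0134.

β ≈ 0.013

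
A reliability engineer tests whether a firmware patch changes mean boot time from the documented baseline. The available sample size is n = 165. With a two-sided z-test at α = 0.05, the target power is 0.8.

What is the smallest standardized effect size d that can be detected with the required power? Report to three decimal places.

Required noncentrality: δ = z_{0.025} + z_{0.20} = 1.960 + 0.842 = 2.802.
(Lower-tail contribution to power is negligible for δ > 0.)
δ = d·√n ⇒ d = δ/√n = 2.802/√165 = 0.2181.

d ≈ 0.218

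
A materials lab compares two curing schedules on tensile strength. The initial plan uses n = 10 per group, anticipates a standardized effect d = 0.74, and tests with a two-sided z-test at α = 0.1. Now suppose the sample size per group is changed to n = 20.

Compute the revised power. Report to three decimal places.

Power ≈ 0.757

With n = 20 per group: δ = d·√(n/2) = 0.74 × √(20/2) = 2.3401. Critical value z_{0.05} = 1.645.
Revised power = Φ(δ − 1.645) + Φ(−δ − 1.645) = Φ(0.695) + Φ(-3.985) = 0.7565 + 0.0000 = 0.7566.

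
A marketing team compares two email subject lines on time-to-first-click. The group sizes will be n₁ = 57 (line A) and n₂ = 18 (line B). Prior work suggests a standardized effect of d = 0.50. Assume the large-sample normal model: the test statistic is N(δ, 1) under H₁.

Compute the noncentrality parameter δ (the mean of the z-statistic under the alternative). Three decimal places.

δ ≈ 1.849

The noncentrality parameter scales effect size by the design's sample-size factor: δ = d / √(1/n₁ + 1/n₂) = 0.50 / √(1/57 + 1/18) = 1.8493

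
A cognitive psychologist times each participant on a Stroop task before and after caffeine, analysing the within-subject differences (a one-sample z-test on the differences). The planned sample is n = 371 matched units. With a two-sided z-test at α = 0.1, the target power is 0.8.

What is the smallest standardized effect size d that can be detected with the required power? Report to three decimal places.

d ≈ 0.129

Need Φ(δ − 1.645) = 0.8, so δ = 1.645 + 0.842 = 2.486.
(Lower-tail contribution to power is negligible for δ > 0.)
δ = d·√n ⇒ d = δ/√n = 2.486/√371 = 0.1291.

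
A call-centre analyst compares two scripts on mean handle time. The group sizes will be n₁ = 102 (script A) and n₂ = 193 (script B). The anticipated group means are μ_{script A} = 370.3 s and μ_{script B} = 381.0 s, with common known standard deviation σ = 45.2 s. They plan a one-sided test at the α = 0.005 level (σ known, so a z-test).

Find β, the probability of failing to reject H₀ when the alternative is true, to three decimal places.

β ≈ 0.740

Standardized effect: d = |μ_{script A} − μ_{script B}| / σ = |370.3 − 381.0| / 45.2 = 0.2367
Noncentrality parameter: δ = d / √(1/n₁ + 1/n₂) = 0.2367 / √(1/102 + 1/193) = 1.9338
Critical value for a one-sided test at α = 0.005: z_α = 2.576.
Power = P(Z > 2.576 − δ) = Φ(-0.642) = 0.2604.
Type II error: β = 1 − power = 1 − 0.2604 = 0.7396.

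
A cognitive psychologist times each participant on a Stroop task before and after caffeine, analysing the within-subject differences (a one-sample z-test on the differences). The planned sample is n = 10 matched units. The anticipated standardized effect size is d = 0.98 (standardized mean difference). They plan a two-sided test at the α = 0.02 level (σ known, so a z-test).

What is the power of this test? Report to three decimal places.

Power ≈ 0.780

Noncentrality parameter: δ = d·√n = 0.98 × √10 = 3.0990
Two-sided α = 0.02 → critical value z_{0.01} = 2.326.
Power = Φ(δ − 2.326) + Φ(−δ − 2.326) = Φ(0.773) + Φ(-5.425) = 0.7801 + 0.0000 = 0.7801.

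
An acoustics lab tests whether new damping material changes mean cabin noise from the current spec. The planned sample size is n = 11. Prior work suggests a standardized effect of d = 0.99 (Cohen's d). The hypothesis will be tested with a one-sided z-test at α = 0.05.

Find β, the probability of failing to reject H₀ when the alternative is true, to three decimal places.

β ≈ 0.051

Noncentrality parameter: δ = d·√n = 0.99 × √11 = 3.2835
One-sided α = 0.05 → critical value z_{0.05} = 1.645.
Power = P(Z > 1.645 − δ) = Φ(1.639) = 0.9494.
Type II error: β = 1 − power = 1 − 0.9494 = 0.0506.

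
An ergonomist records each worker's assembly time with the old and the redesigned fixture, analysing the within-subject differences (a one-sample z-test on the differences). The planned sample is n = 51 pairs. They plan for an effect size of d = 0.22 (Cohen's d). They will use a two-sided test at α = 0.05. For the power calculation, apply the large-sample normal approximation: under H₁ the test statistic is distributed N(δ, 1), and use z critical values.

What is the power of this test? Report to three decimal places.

Noncentrality parameter: δ = d·√n = 0.22 × √51 = 1.5711
Two-sided α = 0.05 → critical value z_{0.025} = 1.960.
Power = Φ(δ − 1.960) + Φ(−δ − 1.960) = Φ(-0.389) + Φ(-3.531) = 0.3487 + 0.0002 = 0.3489.

Power ≈ 0.349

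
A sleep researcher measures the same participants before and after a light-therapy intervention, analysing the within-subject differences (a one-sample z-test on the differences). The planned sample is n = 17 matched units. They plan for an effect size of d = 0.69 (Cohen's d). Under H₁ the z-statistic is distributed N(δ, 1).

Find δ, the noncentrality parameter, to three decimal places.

δ ≈ 2.845

δ = d·√n = 0.69 × √17 = 2.8449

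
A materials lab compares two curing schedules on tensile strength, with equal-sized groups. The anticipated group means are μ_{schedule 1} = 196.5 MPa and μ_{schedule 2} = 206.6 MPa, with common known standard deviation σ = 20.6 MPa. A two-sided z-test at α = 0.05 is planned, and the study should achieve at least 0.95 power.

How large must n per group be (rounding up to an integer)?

n = 109 per group

Standardized effect: d = |μ_{schedule 1} − μ_{schedule 2}| / σ = |196.5 − 206.6| / 20.6 = 0.4903
Set Φ(δ − 1.960) = 0.95; then δ − 1.960 = Φ⁻¹(0.95) = 1.645, giving δ = 3.605.
(The Φ(−δ − z_{α/2}) term is vanishingly small for δ > 0 and is dropped in the standard sample-size formula.)
δ = d·√(n/2) ⇒ n = 2(δ/d)² = 2 × (3.605 / 0.4903)² = 108.12.
Round up to the next whole unit.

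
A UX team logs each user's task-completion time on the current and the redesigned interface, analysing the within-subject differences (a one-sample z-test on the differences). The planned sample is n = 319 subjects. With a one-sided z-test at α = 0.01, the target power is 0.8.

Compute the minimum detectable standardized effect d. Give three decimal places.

Need Φ(δ − 2.326) = 0.8, so δ = 2.326 + 0.842 = 3.168.
δ = d·√n ⇒ d = δ/√n = 3.168/√319 = 0.1774.

d ≈ 0.177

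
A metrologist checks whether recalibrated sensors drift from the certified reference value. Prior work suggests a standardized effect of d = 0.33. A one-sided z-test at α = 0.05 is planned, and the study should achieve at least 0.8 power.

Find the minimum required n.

n = 57

For power 0.8 need Φ(δ − z_{0.05}) = 0.8, so δ = z_{0.05} + z_{0.20} = 1.645 + 0.842 = 2.486.
δ = d·√n ⇒ n = (δ/d)² = (2.486 / 0.33)² = 56.77.
Round up to the next whole unit.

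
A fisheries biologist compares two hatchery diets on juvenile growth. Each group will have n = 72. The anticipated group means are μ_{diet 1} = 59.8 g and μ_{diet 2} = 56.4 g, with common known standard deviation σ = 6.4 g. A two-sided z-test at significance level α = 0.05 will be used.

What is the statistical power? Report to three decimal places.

Standardized effect: d = |μ_{diet 1} − μ_{diet 2}| / σ = |59.8 − 56.4| / 6.4 = 0.5312
Noncentrality parameter: δ = d·√(n/2) = 0.5312 × √(72/2) = 3.1875
Critical value for a two-sided test at α = 0.05: z_{α/2} = 1.960.
Power = Φ(δ − 1.960) + Φ(−δ − 1.960) = Φ(1.228) + Φ(-5.147) = 0.8902 + 0.0000 = 0.8902.

Power ≈ 0.890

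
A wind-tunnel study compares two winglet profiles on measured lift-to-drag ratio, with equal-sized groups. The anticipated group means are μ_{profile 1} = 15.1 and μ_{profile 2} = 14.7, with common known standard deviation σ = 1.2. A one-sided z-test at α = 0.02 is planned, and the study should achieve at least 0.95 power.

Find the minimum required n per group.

Standardized effect: d = |μ_{profile 1} − μ_{profile 2}| / σ = |15.1 − 14.7| / 1.2 = 0.3333
For power 0.95 need Φ(δ − z_{0.02}) = 0.95, so δ = z_{0.02} + z_{0.05} = 2.054 + 1.645 = 3.699.
δ = d·√(n/2) ⇒ n = 2(δ/d)² = 2 × (3.699 / 0.3333)² = 246.23.
Rounding up, n = 247 per group.

n = 247 per group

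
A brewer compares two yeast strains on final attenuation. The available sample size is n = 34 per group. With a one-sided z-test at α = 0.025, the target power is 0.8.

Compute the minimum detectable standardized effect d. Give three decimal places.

Required noncentrality: δ = z_{0.025} + z_{0.20} = 1.960 + 0.842 = 2.802.
δ = d·√(n/2) ⇒ d = δ/√(n/2) = 2.802/√(34/2) = 0.6795.

d ≈ 0.679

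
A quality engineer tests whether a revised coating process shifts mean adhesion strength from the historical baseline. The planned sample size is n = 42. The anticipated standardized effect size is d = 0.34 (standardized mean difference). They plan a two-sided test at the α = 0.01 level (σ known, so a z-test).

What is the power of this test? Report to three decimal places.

Power ≈ 0.355

Noncentrality parameter: δ = d·√n = 0.34 × √42 = 2.2035
Critical value for a two-sided test at α = 0.01: z_{α/2} = 2.576.
Power = Φ(δ − 2.576) + Φ(−δ − 2.576) = Φ(-0.372) + Φ(-4.779) = 0.3548 + 0.0000 = 0.3548.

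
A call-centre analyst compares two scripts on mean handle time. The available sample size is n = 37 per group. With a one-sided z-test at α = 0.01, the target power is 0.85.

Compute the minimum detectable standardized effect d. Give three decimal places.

Need Φ(δ − 2.326) = 0.85, so δ = 2.326 + 1.036 = 3.363.
δ = d·√(n/2) ⇒ d = δ/√(n/2) = 3.363/√(37/2) = 0.7818.

d ≈ 0.782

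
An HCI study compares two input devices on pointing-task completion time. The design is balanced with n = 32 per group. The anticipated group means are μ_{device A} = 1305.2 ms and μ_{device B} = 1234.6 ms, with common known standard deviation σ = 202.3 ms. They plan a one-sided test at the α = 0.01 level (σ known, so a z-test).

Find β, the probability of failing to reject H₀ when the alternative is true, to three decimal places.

β ≈ 0.824

Standardized effect: d = |μ_{device A} − μ_{device B}| / σ = |1305.2 − 1234.6| / 202.3 = 0.3490
Noncentrality parameter: δ = d·√(n/2) = 0.3490 × √(32/2) = 1.3959
Critical value for a one-sided test at α = 0.01: z_α = 2.326.
Power = Φ(δ − 2.326) = Φ(-0.930) = 0.1761.
Type II error: β = 1 − power = 1 − 0.1761 = 0.8239.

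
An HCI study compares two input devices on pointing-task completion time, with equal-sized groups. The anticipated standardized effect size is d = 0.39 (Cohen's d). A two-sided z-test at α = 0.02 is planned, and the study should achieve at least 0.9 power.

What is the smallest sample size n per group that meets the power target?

For power 0.9 need Φ(δ − z_{0.01}) = 0.9, so δ = z_{0.01} + z_{0.10} = 2.326 + 1.282 = 3.608.
(For δ > 0 the lower-tail rejection region contributes negligibly to power, so the one-term inversion is standard.)
δ = d·√(n/2) ⇒ n = 2(δ/d)² = 2 × (3.608 / 0.39)² = 171.16.
Round up to the next whole unit.

n = 172 per group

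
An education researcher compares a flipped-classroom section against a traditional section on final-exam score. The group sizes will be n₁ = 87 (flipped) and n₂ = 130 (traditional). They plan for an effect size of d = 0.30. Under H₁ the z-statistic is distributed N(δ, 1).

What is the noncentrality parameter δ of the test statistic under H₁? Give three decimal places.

δ = d / √(1/n₁ + 1/n₂) = 0.30 / √(1/87 + 1/130) = 2.1658

δ ≈ 2.166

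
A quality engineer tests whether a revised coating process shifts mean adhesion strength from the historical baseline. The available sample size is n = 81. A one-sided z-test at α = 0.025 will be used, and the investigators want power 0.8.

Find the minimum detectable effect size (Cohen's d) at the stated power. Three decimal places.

d ≈ 0.311

Required noncentrality: δ = z_{0.025} + z_{0.20} = 1.960 + 0.842 = 2.802.
δ = d·√n ⇒ d = δ/√n = 2.802/√81 = 0.3113.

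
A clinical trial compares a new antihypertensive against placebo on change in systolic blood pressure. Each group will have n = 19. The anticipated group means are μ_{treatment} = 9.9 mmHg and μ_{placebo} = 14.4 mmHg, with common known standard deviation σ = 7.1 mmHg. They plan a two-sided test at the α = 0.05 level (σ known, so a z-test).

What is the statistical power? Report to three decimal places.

Standardized effect: d = |μ_{treatment} − μ_{placebo}| / σ = |9.9 − 14.4| / 7.1 = 0.6338
Noncentrality parameter: δ = d·√(n/2) = 0.6338 × √(19/2) = 1.9535
Two-sided α = 0.05 → critical value z_{0.025} = 1.960.
Power = Φ(δ − 1.960) + Φ(−δ − 1.960) = Φ(-0.006) + Φ(-3.913) = 0.4974 + 0.0000 = 0.4975.

Power ≈ 0.497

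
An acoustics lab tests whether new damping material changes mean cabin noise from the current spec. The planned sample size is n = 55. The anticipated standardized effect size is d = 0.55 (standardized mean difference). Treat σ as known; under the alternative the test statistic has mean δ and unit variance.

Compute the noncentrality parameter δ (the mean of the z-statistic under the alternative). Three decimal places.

The noncentrality parameter scales effect size by the design's sample-size factor: δ = d·√n = 0.55 × √55 = 4.0789

δ ≈ 4.079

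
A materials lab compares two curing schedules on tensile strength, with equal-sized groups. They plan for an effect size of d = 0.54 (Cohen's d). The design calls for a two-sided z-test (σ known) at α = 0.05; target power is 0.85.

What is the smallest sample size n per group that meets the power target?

n = 62 per group

For power 0.85 need Φ(δ − z_{0.025}) = 0.85, so δ = z_{0.025} + z_{0.15} = 1.960 + 1.036 = 2.996.
(Ignoring the negligible lower-tail rejection probability gives the usual closed-form inversion.)
δ = d·√(n/2) ⇒ n = 2(δ/d)² = 2 × (2.996 / 0.54)² = 61.58.
Rounding up, n = 62 per group.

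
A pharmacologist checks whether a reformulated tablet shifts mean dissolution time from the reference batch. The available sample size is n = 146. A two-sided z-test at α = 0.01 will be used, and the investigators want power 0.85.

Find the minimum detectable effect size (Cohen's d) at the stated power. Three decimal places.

Need Φ(δ − 2.576) = 0.85, so δ = 2.576 + 1.036 = 3.612.
(Lower-tail contribution to power is negligible for δ > 0.)
δ = d·√n ⇒ d = δ/√n = 3.612/√146 = 0.2990.

d ≈ 0.299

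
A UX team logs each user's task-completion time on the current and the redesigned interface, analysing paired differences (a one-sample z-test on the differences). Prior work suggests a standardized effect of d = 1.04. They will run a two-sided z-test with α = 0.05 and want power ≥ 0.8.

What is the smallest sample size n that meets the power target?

For power 0.8 need Φ(δ − z_{0.025}) = 0.8, so δ = z_{0.025} + z_{0.20} = 1.960 + 0.842 = 2.802.
(For δ > 0 the lower-tail rejection region contributes negligibly to power, so the one-term inversion is standard.)
δ = d·√n ⇒ n = (δ/d)² = (2.802 / 1.04)² = 7.26.
Rounding up, n = 8.

n = 8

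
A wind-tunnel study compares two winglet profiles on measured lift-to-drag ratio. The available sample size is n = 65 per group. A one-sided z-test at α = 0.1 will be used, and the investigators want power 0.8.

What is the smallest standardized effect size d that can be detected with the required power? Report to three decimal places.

d ≈ 0.372

Required noncentrality: δ = z_{0.1} + z_{0.20} = 1.282 + 0.842 = 2.123.
δ = d·√(n/2) ⇒ d = δ/√(n/2) = 2.123/√(65/2) = 0.3724.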